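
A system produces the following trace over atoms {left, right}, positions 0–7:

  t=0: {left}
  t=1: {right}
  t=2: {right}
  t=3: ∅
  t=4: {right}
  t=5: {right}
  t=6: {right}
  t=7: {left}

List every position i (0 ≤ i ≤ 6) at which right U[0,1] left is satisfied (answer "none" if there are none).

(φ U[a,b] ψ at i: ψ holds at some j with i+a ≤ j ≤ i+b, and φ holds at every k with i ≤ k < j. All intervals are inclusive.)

0, 6

Evaluate at each i in [0,6]:
  i=0: ✓ (rhs at j=0)
  i=1: ✗ (no rhs in [1,2])
  i=2: ✗ (no rhs in [2,3])
  i=3: ✗ (no rhs in [3,4])
  i=4: ✗ (no rhs in [4,5])
  i=5: ✗ (no rhs in [5,6])
  i=6: ✓ (rhs at j=7; lhs holds on [6,6])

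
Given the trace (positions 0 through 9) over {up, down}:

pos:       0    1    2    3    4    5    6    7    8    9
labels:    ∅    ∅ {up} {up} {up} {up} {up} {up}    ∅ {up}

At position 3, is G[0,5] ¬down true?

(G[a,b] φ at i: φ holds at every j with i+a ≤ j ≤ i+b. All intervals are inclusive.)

Check ¬down at every j in [3,8]:
  j=3: true
  j=4: true
  j=5: true
  j=6: true
  j=7: true
  j=8: true
All positions satisfy it → formula holds.

Holds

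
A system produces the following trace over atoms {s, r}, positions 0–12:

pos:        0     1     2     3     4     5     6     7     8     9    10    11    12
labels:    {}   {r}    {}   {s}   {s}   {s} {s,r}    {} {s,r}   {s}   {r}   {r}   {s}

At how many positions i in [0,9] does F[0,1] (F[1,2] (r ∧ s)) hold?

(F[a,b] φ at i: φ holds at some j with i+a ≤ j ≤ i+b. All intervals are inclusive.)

5

Evaluate at each i in [0,9]:
  i=0: ✗ (none in [0,1])
  i=1: ✗ (none in [1,2])
  i=2: ✗ (none in [2,3])
  i=3: ✓ (witness j=4)
  i=4: ✓ (witness j=4)
  i=5: ✓ (witness j=5)
  i=6: ✓ (witness j=6)
  i=7: ✓ (witness j=7)
  i=8: ✗ (none in [8,9])
  i=9: ✗ (none in [9,10])
Positions where it holds: {3, 4, 5, 6, 7} → 5.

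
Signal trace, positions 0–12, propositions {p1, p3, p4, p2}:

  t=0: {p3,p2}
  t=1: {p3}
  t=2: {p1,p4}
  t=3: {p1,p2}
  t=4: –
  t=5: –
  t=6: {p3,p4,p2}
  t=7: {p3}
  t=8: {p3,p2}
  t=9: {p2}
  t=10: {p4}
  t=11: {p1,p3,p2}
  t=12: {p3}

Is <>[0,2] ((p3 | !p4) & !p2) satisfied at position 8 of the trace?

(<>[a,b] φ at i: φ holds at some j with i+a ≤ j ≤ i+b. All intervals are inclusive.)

Check ((p3 | !p4) & !p2) at each j in [8,10]:
  j=8: false
  j=9: false
  j=10: false
No position in the window satisfies it → formula fails.

False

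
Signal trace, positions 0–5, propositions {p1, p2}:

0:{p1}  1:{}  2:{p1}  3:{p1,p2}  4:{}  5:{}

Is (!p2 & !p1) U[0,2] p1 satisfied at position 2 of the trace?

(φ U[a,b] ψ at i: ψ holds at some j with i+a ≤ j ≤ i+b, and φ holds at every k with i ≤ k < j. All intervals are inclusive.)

Need some j in [2,4] with p1, and (!p2 & !p1) at every k in [2,j-1].
  j=2: p1 holds; no prefix to check → satisfied.

Yes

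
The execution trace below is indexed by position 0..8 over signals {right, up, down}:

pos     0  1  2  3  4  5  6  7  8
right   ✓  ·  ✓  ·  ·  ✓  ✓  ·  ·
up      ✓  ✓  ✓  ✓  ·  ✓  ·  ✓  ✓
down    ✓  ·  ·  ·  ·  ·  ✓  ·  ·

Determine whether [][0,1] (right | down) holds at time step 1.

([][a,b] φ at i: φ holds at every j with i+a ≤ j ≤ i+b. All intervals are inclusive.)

False

Check (right | down) at every j in [1,2]:
  j=1: false
  j=2: true
Fails at j=1 → formula fails.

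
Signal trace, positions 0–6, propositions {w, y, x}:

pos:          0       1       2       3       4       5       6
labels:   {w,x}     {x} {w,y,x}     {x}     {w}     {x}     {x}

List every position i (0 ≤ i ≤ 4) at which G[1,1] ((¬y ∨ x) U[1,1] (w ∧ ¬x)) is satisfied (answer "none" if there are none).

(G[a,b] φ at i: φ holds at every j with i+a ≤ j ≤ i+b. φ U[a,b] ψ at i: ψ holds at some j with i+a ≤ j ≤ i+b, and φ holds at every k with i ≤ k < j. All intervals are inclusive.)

Evaluate at each i in [0,4]:
  i=0: ✗ (fails at j=1)
  i=1: ✗ (fails at j=2)
  i=2: ✓ (all of [3,3])
  i=3: ✗ (fails at j=4)
  i=4: ✗ (fails at j=5)

2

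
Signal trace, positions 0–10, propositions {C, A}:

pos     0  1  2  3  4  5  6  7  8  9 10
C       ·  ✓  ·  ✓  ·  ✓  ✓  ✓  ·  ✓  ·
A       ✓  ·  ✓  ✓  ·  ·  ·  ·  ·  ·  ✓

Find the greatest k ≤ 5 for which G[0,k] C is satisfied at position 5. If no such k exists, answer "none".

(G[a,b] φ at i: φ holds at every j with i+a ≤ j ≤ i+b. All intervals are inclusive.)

C must hold from j=5 onward; find where it first fails.
  j=5: holds
  j=6: holds
  j=7: holds
  j=8: fails
Holds on [5,7], so largest k = 2.

2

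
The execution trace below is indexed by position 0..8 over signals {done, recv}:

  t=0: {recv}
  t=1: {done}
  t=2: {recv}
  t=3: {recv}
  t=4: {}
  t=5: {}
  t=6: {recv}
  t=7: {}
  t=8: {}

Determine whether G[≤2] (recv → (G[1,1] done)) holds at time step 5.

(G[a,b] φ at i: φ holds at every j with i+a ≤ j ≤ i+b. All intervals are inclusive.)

Check (recv → (G[1,1] done)) at every j in [5,7]:
  j=5: antecedent false → ✓
  j=6: antecedent true; consequent fails at 7 → ✗
  j=7: antecedent false → ✓
Fails at j=6 → formula fails.

Does not hold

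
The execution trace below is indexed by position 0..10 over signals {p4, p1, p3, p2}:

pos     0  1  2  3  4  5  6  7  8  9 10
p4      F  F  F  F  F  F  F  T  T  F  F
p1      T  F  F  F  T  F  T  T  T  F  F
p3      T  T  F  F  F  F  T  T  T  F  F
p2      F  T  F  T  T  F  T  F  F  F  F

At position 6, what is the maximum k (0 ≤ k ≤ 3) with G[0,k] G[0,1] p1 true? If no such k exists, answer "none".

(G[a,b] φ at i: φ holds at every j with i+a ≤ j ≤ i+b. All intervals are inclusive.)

G[0,1] p1 must hold from j=6 onward; find where it first fails.
  j=6: holds
  j=7: holds
  j=8: fails
Holds on [6,7], so largest k = 1.

1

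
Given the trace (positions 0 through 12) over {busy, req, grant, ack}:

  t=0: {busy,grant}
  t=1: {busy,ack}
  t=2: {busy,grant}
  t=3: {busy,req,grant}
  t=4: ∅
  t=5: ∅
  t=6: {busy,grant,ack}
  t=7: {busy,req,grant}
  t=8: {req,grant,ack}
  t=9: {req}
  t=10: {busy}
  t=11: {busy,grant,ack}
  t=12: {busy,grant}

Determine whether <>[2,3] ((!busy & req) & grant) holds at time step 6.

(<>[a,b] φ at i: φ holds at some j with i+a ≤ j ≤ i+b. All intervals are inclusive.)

Check ((!busy & req) & grant) at each j in [8,9]:
  j=8: true
  j=9: false
Found at j=8 → formula holds.

True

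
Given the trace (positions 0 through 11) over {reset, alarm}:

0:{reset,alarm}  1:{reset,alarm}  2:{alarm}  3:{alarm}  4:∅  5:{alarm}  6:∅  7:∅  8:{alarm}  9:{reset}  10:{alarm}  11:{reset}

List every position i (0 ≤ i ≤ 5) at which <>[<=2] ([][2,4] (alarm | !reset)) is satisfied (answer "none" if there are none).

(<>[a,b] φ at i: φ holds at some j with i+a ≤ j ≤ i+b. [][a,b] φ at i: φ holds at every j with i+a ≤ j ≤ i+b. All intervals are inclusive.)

Evaluate at each i in [0,5]:
  i=0: ✓ (witness j=0)
  i=1: ✓ (witness j=1)
  i=2: ✓ (witness j=2)
  i=3: ✓ (witness j=3)
  i=4: ✓ (witness j=4)
  i=5: ✗ (none in [5,7])

0, 1, 2, 3, 4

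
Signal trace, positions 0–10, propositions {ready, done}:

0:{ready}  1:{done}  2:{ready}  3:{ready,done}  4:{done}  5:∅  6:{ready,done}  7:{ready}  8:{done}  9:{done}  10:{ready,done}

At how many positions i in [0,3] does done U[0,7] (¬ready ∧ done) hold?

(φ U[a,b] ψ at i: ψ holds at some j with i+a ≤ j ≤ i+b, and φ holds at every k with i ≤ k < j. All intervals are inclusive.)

Evaluate at each i in [0,3]:
  i=0: ✗ (lhs fails at k=0 before rhs at j=1)
  i=1: ✓ (rhs at j=1)
  i=2: ✗ (lhs fails at k=2 before rhs at j=4)
  i=3: ✓ (rhs at j=4; lhs holds on [3,3])
Positions where it holds: {1, 3} → 2.

2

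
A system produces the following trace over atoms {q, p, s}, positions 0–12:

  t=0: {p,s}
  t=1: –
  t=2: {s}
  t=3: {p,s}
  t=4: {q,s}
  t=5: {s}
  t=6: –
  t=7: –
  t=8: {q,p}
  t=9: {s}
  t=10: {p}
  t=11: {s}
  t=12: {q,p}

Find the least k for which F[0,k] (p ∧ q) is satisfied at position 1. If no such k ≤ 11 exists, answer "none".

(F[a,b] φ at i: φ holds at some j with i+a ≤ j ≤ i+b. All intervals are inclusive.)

Scan j = 1,2,… for (p ∧ q):
  j=1: fails
  j=2: fails
  j=3: fails
  j=4: fails
  j=5: fails
  j=6: fails
  j=7: fails
  j=8: holds
First hit at j=8, so smallest k = 8-1 = 7.

7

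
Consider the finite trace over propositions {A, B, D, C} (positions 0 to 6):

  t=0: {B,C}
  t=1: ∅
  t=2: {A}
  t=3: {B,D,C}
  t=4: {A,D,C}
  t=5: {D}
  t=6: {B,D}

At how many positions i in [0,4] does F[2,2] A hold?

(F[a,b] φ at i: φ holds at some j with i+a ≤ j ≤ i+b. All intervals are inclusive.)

2

Evaluate at each i in [0,4]:
  i=0: ✓ (witness j=2)
  i=1: ✗ (none in [3,3])
  i=2: ✓ (witness j=4)
  i=3: ✗ (none in [5,5])
  i=4: ✗ (none in [6,6])
Positions where it holds: {0, 2} → 2.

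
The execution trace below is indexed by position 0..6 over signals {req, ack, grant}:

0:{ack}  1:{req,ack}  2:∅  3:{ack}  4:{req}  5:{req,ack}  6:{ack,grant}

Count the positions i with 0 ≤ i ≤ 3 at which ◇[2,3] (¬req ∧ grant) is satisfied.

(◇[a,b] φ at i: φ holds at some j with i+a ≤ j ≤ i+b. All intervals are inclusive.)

1

Evaluate at each i in [0,3]:
  i=0: ✗ (none in [2,3])
  i=1: ✗ (none in [3,4])
  i=2: ✗ (none in [4,5])
  i=3: ✓ (witness j=6)
Positions where it holds: {3} → 1.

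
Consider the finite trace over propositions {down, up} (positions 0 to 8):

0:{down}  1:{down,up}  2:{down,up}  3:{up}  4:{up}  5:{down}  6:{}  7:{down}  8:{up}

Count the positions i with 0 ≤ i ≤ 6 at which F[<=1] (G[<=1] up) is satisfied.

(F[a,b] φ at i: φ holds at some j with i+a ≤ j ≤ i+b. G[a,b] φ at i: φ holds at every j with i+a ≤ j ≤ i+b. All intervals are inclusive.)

4

Evaluate at each i in [0,6]:
  i=0: ✓ (witness j=1)
  i=1: ✓ (witness j=1)
  i=2: ✓ (witness j=2)
  i=3: ✓ (witness j=3)
  i=4: ✗ (none in [4,5])
  i=5: ✗ (none in [5,6])
  i=6: ✗ (none in [6,7])
Positions where it holds: {0, 1, 2, 3} → 4.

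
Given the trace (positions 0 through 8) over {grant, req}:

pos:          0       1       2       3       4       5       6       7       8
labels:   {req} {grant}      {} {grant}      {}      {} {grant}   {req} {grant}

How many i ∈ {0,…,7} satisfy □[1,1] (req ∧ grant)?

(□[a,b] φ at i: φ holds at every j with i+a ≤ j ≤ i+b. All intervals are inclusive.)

0

Evaluate at each i in [0,7]:
  i=0: ✗ (fails at j=1)
  i=1: ✗ (fails at j=2)
  i=2: ✗ (fails at j=3)
  i=3: ✗ (fails at j=4)
  i=4: ✗ (fails at j=5)
  i=5: ✗ (fails at j=6)
  i=6: ✗ (fails at j=7)
  i=7: ✗ (fails at j=8)
Positions where it holds: {} → 0.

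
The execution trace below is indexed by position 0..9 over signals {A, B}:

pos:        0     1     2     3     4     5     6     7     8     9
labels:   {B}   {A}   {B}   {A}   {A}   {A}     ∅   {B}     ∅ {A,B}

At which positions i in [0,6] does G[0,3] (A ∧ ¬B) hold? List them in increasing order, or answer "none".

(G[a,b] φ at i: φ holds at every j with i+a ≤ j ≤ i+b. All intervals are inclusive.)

none

Evaluate at each i in [0,6]:
  i=0: ✗ (fails at j=0)
  i=1: ✗ (fails at j=2)
  i=2: ✗ (fails at j=2)
  i=3: ✗ (fails at j=6)
  i=4: ✗ (fails at j=6)
  i=5: ✗ (fails at j=6)
  i=6: ✗ (fails at j=6)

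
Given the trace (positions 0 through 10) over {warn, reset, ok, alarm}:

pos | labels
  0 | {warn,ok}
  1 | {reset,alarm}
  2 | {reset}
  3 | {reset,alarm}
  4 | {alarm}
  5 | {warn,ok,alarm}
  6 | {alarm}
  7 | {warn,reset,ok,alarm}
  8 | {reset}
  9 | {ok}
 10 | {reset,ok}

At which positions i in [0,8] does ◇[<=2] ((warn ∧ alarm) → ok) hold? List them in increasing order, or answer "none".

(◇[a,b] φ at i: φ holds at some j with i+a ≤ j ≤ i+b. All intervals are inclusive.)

Evaluate at each i in [0,8]:
  i=0: ✓ (witness j=0)
  i=1: ✓ (witness j=1)
  i=2: ✓ (witness j=2)
  i=3: ✓ (witness j=3)
  i=4: ✓ (witness j=4)
  i=5: ✓ (witness j=5)
  i=6: ✓ (witness j=6)
  i=7: ✓ (witness j=7)
  i=8: ✓ (witness j=8)

0, 1, 2, 3, 4, 5, 6, 7, 8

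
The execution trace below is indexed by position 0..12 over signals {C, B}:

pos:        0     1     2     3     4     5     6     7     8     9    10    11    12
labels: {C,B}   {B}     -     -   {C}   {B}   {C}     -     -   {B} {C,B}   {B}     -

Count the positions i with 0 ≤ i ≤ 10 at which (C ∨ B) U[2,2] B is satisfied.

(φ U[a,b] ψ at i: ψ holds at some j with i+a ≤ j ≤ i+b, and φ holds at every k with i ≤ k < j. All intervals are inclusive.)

1

Evaluate at each i in [0,10]:
  i=0: ✗ (no rhs in [2,2])
  i=1: ✗ (no rhs in [3,3])
  i=2: ✗ (no rhs in [4,4])
  i=3: ✗ (lhs fails at k=3 before rhs at j=5)
  i=4: ✗ (no rhs in [6,6])
  i=5: ✗ (no rhs in [7,7])
  i=6: ✗ (no rhs in [8,8])
  i=7: ✗ (lhs fails at k=7 before rhs at j=9)
  i=8: ✗ (lhs fails at k=8 before rhs at j=10)
  i=9: ✓ (rhs at j=11; lhs holds on [9,10])
  i=10: ✗ (no rhs in [12,12])
Positions where it holds: {9} → 1.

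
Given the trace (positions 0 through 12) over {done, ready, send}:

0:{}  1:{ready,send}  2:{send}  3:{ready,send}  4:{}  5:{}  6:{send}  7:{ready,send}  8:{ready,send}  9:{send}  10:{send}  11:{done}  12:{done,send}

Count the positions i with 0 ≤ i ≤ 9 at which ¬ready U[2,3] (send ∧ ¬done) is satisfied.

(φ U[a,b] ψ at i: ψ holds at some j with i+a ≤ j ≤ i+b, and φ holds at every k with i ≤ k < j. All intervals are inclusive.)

Evaluate at each i in [0,9]:
  i=0: ✗ (lhs fails at k=1 before rhs at j=2)
  i=1: ✗ (lhs fails at k=1 before rhs at j=3)
  i=2: ✗ (no rhs in [4,5])
  i=3: ✗ (lhs fails at k=3 before rhs at j=6)
  i=4: ✓ (rhs at j=6; lhs holds on [4,5])
  i=5: ✓ (rhs at j=7; lhs holds on [5,6])
  i=6: ✗ (lhs fails at k=7 before rhs at j=8)
  i=7: ✗ (lhs fails at k=7 before rhs at j=9)
  i=8: ✗ (lhs fails at k=8 before rhs at j=10)
  i=9: ✗ (no rhs in [11,12])
Positions where it holds: {4, 5} → 2.

2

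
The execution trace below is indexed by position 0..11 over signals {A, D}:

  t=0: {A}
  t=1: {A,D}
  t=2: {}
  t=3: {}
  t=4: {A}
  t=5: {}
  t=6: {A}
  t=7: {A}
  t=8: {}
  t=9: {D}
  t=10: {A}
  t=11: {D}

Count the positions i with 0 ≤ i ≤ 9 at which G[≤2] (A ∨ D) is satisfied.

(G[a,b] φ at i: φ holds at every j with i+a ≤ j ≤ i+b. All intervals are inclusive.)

Evaluate at each i in [0,9]:
  i=0: ✗ (fails at j=2)
  i=1: ✗ (fails at j=2)
  i=2: ✗ (fails at j=2)
  i=3: ✗ (fails at j=3)
  i=4: ✗ (fails at j=5)
  i=5: ✗ (fails at j=5)
  i=6: ✗ (fails at j=8)
  i=7: ✗ (fails at j=8)
  i=8: ✗ (fails at j=8)
  i=9: ✓ (all of [9,11])
Positions where it holds: {9} → 1.

1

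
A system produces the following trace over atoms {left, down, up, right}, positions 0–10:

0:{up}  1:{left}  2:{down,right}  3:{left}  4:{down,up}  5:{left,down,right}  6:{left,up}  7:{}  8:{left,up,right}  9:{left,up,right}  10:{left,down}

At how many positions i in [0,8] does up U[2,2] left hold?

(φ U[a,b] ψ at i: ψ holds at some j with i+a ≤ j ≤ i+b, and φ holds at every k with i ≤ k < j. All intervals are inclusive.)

1

Evaluate at each i in [0,8]:
  i=0: ✗ (no rhs in [2,2])
  i=1: ✗ (lhs fails at k=1 before rhs at j=3)
  i=2: ✗ (no rhs in [4,4])
  i=3: ✗ (lhs fails at k=3 before rhs at j=5)
  i=4: ✗ (lhs fails at k=5 before rhs at j=6)
  i=5: ✗ (no rhs in [7,7])
  i=6: ✗ (lhs fails at k=7 before rhs at j=8)
  i=7: ✗ (lhs fails at k=7 before rhs at j=9)
  i=8: ✓ (rhs at j=10; lhs holds on [8,9])
Positions where it holds: {8} → 1.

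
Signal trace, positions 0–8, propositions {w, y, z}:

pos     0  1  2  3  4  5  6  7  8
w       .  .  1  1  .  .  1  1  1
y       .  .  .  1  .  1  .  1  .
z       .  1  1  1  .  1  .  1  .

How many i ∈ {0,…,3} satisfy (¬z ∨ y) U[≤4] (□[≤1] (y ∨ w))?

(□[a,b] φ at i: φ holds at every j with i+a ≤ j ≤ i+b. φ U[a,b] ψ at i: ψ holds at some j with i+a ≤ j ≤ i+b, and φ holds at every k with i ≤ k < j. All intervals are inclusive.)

Evaluate at each i in [0,3]:
  i=0: ✗ (lhs fails at k=1 before rhs at j=2)
  i=1: ✗ (lhs fails at k=1 before rhs at j=2)
  i=2: ✓ (rhs at j=2)
  i=3: ✓ (rhs at j=5; lhs holds on [3,4])
Positions where it holds: {2, 3} → 2.

2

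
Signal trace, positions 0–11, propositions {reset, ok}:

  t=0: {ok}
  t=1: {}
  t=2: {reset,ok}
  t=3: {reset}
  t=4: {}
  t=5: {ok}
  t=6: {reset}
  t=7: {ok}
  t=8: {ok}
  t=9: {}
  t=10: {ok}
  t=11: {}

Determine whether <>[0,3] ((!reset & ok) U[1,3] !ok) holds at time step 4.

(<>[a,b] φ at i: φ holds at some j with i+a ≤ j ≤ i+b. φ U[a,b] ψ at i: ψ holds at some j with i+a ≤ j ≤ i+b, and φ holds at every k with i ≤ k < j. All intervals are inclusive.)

Yes

Check ((!reset & ok) U[1,3] !ok) at each j in [4,7]:
  j=4: fails
  j=5: holds
  j=6: fails
  j=7: holds
Found at j=5 → formula holds.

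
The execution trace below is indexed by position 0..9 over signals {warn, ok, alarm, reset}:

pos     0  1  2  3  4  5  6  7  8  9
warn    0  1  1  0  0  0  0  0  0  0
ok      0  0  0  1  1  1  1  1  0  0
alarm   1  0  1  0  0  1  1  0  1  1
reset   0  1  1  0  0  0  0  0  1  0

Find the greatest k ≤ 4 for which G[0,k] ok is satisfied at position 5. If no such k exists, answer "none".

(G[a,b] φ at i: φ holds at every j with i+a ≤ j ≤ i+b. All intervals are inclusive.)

2

ok must hold from j=5 onward; find where it first fails.
  j=5: holds
  j=6: holds
  j=7: holds
  j=8: fails
Holds on [5,7], so largest k = 2.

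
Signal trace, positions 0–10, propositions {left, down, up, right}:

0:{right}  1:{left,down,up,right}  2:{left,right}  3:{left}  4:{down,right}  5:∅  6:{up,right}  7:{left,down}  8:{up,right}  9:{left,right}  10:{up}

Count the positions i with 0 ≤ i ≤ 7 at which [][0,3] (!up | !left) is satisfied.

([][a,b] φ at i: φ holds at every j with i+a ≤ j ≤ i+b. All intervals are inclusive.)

Evaluate at each i in [0,7]:
  i=0: ✗ (fails at j=1)
  i=1: ✗ (fails at j=1)
  i=2: ✓ (all of [2,5])
  i=3: ✓ (all of [3,6])
  i=4: ✓ (all of [4,7])
  i=5: ✓ (all of [5,8])
  i=6: ✓ (all of [6,9])
  i=7: ✓ (all of [7,10])
Positions where it holds: {2, 3, 4, 5, 6, 7} → 6.

6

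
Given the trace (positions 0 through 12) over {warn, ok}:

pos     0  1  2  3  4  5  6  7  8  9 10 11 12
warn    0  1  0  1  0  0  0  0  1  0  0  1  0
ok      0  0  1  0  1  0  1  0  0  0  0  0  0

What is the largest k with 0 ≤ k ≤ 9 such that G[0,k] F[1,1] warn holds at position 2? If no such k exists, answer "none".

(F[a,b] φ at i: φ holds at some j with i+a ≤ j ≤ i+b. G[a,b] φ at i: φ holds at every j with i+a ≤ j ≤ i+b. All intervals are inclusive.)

F[1,1] warn must hold from j=2 onward; find where it first fails.
  j=2: holds
  j=3: fails
Holds on [2,2], so largest k = 0.

0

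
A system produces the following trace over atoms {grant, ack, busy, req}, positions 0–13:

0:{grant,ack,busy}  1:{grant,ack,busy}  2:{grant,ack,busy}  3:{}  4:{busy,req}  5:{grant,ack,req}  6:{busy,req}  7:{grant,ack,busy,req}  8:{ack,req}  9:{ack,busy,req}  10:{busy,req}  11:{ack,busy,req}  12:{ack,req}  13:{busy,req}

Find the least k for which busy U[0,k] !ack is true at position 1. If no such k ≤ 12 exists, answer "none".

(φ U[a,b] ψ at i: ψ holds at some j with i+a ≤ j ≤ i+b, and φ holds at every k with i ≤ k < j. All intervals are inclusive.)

2

Need earliest j ≥ 1 with !ack, and busy at every k in [1,j-1].
  j=1: rhs fails.
  j=2: rhs fails.
  j=3: rhs holds; lhs holds on [1,2]. k = 2.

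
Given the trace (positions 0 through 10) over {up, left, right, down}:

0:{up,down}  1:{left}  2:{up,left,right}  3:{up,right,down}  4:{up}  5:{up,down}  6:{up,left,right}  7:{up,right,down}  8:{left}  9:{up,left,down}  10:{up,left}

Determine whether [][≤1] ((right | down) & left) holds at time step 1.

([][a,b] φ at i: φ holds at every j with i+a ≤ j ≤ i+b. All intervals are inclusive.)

False

Check ((right | down) & left) at every j in [1,2]:
  j=1: false
  j=2: true
Fails at j=1 → formula fails.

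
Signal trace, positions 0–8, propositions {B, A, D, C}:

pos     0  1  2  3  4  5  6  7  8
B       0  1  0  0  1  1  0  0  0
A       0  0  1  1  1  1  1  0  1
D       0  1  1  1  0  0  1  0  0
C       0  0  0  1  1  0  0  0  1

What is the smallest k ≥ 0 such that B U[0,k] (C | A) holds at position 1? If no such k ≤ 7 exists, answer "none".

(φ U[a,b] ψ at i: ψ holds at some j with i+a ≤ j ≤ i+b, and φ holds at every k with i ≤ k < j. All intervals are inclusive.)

Need earliest j ≥ 1 with (C | A), and B at every k in [1,j-1].
  j=1: rhs fails.
  j=2: rhs holds; lhs holds on [1,1]. k = 1.

1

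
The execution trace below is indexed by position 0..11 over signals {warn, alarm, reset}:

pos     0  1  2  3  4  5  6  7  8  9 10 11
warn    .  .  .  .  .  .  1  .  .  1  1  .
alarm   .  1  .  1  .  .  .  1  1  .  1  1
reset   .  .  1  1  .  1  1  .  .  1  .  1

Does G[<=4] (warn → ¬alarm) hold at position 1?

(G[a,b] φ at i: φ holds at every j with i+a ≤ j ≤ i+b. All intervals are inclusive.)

Yes

Check (warn → ¬alarm) at every j in [1,5]:
  j=1: antecedent false → ✓
  j=2: antecedent false → ✓
  j=3: antecedent false → ✓
  j=4: antecedent false → ✓
  j=5: antecedent false → ✓
All positions satisfy it → formula holds.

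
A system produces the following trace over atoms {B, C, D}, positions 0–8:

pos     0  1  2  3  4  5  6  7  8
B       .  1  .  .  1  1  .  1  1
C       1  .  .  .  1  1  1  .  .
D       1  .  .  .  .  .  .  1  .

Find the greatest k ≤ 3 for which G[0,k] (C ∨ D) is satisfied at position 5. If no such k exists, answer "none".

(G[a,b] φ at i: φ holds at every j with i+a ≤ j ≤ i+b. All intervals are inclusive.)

2

(C ∨ D) must hold from j=5 onward; find where it first fails.
  j=5: holds
  j=6: holds
  j=7: holds
  j=8: fails
Holds on [5,7], so largest k = 2.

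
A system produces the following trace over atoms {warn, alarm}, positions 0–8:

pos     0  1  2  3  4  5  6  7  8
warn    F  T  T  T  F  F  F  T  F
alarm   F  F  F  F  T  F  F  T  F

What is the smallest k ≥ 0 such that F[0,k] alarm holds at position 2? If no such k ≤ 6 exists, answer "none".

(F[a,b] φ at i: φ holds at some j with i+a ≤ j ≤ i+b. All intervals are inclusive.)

2

Scan j = 2,3,… for alarm:
  j=2: fails
  j=3: fails
  j=4: holds
First hit at j=4, so smallest k = 4-2 = 2.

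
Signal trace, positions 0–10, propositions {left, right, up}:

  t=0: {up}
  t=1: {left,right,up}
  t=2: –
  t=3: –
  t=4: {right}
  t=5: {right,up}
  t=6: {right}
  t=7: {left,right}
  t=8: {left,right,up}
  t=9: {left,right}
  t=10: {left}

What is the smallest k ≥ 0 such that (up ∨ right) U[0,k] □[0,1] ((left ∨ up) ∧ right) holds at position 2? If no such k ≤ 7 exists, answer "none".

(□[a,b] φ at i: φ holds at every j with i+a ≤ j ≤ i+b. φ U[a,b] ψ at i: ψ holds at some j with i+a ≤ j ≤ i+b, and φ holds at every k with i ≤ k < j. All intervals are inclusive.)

Need earliest j ≥ 2 with □[0,1] ((left ∨ up) ∧ right), and (up ∨ right) at every k in [2,j-1].
  j=2: rhs fails.
  j=3: rhs fails.
  j=4: rhs fails.
  j=5: rhs fails.
  j=6: rhs fails.
  j=7: rhs holds but lhs fails at k=2.
  j=8: rhs holds but lhs fails at k=2.
  j=9: rhs fails.
No witness within the range → none.

none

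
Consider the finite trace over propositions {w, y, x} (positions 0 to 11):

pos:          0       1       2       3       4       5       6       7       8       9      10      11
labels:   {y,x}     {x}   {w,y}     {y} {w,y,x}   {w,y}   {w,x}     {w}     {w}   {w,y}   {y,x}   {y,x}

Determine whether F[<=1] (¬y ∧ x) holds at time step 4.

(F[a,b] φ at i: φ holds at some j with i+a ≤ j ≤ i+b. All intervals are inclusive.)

Check (¬y ∧ x) at each j in [4,5]:
  j=4: false
  j=5: false
No position in the window satisfies it → formula fails.

No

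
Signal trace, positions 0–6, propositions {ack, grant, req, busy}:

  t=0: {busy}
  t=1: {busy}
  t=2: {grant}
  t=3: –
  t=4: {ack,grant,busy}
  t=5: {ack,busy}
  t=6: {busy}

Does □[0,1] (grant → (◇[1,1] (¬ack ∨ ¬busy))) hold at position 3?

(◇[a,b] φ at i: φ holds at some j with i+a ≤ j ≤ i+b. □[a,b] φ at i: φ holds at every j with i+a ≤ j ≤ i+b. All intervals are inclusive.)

False

Check (grant → (◇[1,1] (¬ack ∨ ¬busy))) at every j in [3,4]:
  j=3: antecedent false → ✓
  j=4: antecedent true; consequent fails (none in [5,5]) → ✗
Fails at j=4 → formula fails.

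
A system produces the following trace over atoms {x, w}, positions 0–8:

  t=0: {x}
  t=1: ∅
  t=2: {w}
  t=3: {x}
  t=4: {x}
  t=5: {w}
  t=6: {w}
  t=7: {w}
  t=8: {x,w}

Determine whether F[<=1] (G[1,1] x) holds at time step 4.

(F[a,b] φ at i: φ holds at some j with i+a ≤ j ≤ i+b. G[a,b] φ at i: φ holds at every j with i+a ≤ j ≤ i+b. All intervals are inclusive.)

Check G[1,1] x at each j in [4,5]:
  j=4: fails at 5
  j=5: fails at 6
No position in the window satisfies it → formula fails.

False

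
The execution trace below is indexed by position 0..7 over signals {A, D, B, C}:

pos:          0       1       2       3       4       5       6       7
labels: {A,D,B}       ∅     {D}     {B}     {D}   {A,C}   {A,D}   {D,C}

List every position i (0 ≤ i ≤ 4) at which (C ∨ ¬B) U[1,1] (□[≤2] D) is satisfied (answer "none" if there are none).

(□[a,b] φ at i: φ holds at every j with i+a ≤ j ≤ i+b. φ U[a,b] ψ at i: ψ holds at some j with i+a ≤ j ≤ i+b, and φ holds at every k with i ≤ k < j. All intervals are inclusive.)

none

Evaluate at each i in [0,4]:
  i=0: ✗ (no rhs in [1,1])
  i=1: ✗ (no rhs in [2,2])
  i=2: ✗ (no rhs in [3,3])
  i=3: ✗ (no rhs in [4,4])
  i=4: ✗ (no rhs in [5,5])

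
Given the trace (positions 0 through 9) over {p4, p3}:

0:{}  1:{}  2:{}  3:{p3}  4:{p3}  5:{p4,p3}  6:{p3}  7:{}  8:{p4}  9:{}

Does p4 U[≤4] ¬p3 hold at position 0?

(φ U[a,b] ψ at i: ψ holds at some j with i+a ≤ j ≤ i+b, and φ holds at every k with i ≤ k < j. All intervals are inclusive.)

Need some j in [0,4] with ¬p3, and p4 at every k in [0,j-1].
  j=0: ¬p3 holds; no prefix to check → satisfied.

Holds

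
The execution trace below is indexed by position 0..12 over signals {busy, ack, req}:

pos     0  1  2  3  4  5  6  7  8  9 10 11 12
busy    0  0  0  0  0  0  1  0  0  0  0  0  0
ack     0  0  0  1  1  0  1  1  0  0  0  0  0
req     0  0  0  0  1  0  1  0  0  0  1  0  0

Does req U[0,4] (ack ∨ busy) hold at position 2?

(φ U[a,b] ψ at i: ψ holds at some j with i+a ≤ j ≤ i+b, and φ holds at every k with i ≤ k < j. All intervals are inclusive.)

False

Need some j in [2,6] with (ack ∨ busy), and req at every k in [2,j-1].
  j=2: (ack ∨ busy) false.
  j=3: (ack ∨ busy) holds, but req fails at k=2 → not this j.
  j=4: (ack ∨ busy) holds, but req fails at k=2 → not this j.
  j=5: (ack ∨ busy) false.
  j=6: (ack ∨ busy) holds, but req fails at k=2 → not this j.
No j in the window works → until fails.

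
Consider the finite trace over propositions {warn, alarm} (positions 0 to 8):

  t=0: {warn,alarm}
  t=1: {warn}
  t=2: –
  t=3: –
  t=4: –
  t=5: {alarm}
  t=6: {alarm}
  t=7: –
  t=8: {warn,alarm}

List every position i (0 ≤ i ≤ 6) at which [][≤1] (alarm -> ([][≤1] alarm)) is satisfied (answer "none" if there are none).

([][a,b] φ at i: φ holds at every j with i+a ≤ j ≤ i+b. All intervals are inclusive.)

Evaluate at each i in [0,6]:
  i=0: ✗ (fails at j=0)
  i=1: ✓ (all of [1,2])
  i=2: ✓ (all of [2,3])
  i=3: ✓ (all of [3,4])
  i=4: ✓ (all of [4,5])
  i=5: ✗ (fails at j=6)
  i=6: ✗ (fails at j=6)

1, 2, 3, 4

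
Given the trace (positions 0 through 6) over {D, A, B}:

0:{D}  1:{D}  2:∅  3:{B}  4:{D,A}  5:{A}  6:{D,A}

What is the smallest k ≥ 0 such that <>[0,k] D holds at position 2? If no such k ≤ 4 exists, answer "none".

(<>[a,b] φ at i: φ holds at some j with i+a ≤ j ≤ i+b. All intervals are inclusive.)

Scan j = 2,3,… for D:
  j=2: fails
  j=3: fails
  j=4: holds
First hit at j=4, so smallest k = 4-2 = 2.

2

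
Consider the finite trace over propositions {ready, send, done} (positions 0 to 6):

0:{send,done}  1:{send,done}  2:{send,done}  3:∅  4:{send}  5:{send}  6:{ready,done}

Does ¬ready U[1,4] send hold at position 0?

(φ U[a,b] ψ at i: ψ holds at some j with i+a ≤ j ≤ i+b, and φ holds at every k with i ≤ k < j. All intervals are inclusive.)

Holds

Need some j in [1,4] with send, and ¬ready at every k in [0,j-1].
  j=1: send holds; ¬ready holds at every k in [0,0] → satisfied.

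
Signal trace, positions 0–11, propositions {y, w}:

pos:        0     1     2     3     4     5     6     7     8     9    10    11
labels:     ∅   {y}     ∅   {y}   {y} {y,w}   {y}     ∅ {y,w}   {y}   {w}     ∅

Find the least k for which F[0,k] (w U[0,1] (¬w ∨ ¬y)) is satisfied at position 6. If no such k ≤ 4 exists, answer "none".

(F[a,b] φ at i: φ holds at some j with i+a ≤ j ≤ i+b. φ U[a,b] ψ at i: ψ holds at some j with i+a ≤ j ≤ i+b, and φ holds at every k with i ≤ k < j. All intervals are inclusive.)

0

Scan j = 6,7,… for (w U[0,1] (¬w ∨ ¬y)):
  j=6: holds
First hit at j=6, so smallest k = 6-6 = 0.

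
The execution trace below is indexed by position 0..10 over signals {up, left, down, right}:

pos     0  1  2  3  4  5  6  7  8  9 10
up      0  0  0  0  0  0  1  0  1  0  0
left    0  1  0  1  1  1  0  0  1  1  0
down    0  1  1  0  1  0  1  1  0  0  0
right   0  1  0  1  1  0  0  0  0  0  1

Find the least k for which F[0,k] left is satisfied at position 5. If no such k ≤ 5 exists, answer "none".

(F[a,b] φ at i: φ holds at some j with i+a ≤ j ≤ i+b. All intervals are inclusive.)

Scan j = 5,6,… for left:
  j=5: holds
First hit at j=5, so smallest k = 5-5 = 0.

0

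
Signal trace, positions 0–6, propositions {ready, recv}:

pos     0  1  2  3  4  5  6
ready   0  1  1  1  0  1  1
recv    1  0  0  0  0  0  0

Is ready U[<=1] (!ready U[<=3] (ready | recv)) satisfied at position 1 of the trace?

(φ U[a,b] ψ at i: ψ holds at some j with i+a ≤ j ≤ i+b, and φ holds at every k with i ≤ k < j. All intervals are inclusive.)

Need some j in [1,2] with (!ready U[<=3] (ready | recv)), and ready at every k in [1,j-1].
  j=1: (!ready U[<=3] (ready | recv)) holds; no prefix to check → satisfied.

Holds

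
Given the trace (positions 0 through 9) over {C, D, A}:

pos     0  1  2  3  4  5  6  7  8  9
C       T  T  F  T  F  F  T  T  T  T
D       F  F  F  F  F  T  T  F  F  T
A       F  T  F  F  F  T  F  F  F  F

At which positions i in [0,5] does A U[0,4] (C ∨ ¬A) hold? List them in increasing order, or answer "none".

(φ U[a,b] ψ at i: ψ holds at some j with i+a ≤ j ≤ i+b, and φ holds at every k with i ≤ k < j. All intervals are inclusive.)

Evaluate at each i in [0,5]:
  i=0: ✓ (rhs at j=0)
  i=1: ✓ (rhs at j=1)
  i=2: ✓ (rhs at j=2)
  i=3: ✓ (rhs at j=3)
  i=4: ✓ (rhs at j=4)
  i=5: ✓ (rhs at j=6; lhs holds on [5,5])

0, 1, 2, 3, 4, 5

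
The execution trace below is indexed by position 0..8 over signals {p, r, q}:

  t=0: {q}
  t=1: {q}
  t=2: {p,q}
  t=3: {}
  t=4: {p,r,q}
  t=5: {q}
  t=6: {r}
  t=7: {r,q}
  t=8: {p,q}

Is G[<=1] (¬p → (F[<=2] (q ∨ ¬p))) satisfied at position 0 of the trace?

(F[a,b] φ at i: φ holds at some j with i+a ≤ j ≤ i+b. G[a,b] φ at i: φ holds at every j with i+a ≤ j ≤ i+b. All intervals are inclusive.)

Check (¬p → (F[<=2] (q ∨ ¬p))) at every j in [0,1]:
  j=0: antecedent true; consequent holds (witness at 0) → ✓
  j=1: antecedent true; consequent holds (witness at 1) → ✓
All positions satisfy it → formula holds.

Yes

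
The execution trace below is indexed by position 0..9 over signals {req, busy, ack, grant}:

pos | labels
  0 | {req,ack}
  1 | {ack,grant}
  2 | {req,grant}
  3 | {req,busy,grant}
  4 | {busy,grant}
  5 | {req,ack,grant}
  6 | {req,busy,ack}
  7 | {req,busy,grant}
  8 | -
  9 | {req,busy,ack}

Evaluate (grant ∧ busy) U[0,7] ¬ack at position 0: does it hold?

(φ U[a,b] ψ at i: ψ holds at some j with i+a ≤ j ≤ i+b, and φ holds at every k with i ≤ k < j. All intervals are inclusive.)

Need some j in [0,7] with ¬ack, and (grant ∧ busy) at every k in [0,j-1].
  j=0: ¬ack false.
  j=1: ¬ack false.
  j=2: ¬ack holds, but (grant ∧ busy) fails at k=0 → not this j.
  j=3: ¬ack holds, but (grant ∧ busy) fails at k=0 → not this j.
  j=4: ¬ack holds, but (grant ∧ busy) fails at k=0 → not this j.
  j=5: ¬ack false.
  j=6: ¬ack false.
  j=7: ¬ack holds, but (grant ∧ busy) fails at k=0 → not this j.
No j in the window works → until fails.

False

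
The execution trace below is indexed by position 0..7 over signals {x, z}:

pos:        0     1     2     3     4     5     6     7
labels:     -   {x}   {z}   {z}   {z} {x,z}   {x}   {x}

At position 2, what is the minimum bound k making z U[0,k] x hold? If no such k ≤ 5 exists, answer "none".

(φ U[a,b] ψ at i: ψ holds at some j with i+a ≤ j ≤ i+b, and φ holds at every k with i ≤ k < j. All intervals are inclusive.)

Need earliest j ≥ 2 with x, and z at every k in [2,j-1].
  j=2: rhs fails.
  j=3: rhs fails.
  j=4: rhs fails.
  j=5: rhs holds; lhs holds on [2,4]. k = 3.

3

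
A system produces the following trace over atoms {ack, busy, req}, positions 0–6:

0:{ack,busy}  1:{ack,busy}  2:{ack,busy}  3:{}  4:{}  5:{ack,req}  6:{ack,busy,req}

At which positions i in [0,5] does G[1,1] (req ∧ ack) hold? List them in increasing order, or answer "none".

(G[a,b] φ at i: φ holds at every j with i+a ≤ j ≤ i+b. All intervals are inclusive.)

4, 5

Evaluate at each i in [0,5]:
  i=0: ✗ (fails at j=1)
  i=1: ✗ (fails at j=2)
  i=2: ✗ (fails at j=3)
  i=3: ✗ (fails at j=4)
  i=4: ✓ (all of [5,5])
  i=5: ✓ (all of [6,6])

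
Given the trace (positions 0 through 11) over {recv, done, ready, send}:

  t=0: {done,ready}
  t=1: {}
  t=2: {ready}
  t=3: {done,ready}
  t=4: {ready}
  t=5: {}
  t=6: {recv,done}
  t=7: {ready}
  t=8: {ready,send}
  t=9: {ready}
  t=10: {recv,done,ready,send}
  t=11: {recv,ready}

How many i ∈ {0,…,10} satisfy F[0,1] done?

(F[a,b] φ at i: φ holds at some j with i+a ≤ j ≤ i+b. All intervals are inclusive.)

Evaluate at each i in [0,10]:
  i=0: ✓ (witness j=0)
  i=1: ✗ (none in [1,2])
  i=2: ✓ (witness j=3)
  i=3: ✓ (witness j=3)
  i=4: ✗ (none in [4,5])
  i=5: ✓ (witness j=6)
  i=6: ✓ (witness j=6)
  i=7: ✗ (none in [7,8])
  i=8: ✗ (none in [8,9])
  i=9: ✓ (witness j=10)
  i=10: ✓ (witness j=10)
Positions where it holds: {0, 2, 3, 5, 6, 9, 10} → 7.

7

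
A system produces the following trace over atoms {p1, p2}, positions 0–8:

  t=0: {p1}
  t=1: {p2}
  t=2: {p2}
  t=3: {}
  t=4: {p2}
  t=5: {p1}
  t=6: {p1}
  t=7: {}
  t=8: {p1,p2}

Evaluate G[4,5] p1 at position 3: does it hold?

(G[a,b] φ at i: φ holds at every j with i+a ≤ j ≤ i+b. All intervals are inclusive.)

Check p1 at every j in [7,8]:
  j=7: false
  j=8: true
Fails at j=7 → formula fails.

Does not hold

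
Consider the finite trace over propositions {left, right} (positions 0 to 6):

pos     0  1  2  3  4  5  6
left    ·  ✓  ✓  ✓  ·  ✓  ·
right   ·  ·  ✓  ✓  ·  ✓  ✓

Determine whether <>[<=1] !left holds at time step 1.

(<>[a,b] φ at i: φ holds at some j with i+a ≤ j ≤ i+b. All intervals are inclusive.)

Check !left at each j in [1,2]:
  j=1: false
  j=2: false
No position in the window satisfies it → formula fails.

No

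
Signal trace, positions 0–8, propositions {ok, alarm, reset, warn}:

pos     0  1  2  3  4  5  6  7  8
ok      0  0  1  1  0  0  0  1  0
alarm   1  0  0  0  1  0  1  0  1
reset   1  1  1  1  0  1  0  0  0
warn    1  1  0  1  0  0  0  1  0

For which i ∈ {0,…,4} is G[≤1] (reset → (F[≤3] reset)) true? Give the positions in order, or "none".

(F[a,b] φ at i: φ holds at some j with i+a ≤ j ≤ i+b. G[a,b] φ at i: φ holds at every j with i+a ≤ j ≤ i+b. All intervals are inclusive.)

Evaluate at each i in [0,4]:
  i=0: ✓ (all of [0,1])
  i=1: ✓ (all of [1,2])
  i=2: ✓ (all of [2,3])
  i=3: ✓ (all of [3,4])
  i=4: ✓ (all of [4,5])

0, 1, 2, 3, 4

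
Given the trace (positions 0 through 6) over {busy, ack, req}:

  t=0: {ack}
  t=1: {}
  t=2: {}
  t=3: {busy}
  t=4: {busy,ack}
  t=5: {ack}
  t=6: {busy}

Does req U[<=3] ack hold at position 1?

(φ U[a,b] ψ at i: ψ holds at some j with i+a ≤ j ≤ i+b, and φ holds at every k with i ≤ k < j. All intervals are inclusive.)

Does not hold

Need some j in [1,4] with ack, and req at every k in [1,j-1].
  j=1: ack false.
  j=2: ack false.
  j=3: ack false.
  j=4: ack holds, but req fails at k=1 → not this j.
No j in the window works → until fails.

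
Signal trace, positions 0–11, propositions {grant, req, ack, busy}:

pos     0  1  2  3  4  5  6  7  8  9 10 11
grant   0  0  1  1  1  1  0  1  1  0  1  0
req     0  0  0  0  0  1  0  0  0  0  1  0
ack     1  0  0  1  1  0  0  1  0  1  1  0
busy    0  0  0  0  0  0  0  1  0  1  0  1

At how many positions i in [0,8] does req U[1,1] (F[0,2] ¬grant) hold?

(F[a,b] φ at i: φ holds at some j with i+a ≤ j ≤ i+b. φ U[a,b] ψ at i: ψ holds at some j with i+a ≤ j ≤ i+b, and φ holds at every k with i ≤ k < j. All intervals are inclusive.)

1

Evaluate at each i in [0,8]:
  i=0: ✗ (lhs fails at k=0 before rhs at j=1)
  i=1: ✗ (no rhs in [2,2])
  i=2: ✗ (no rhs in [3,3])
  i=3: ✗ (lhs fails at k=3 before rhs at j=4)
  i=4: ✗ (lhs fails at k=4 before rhs at j=5)
  i=5: ✓ (rhs at j=6; lhs holds on [5,5])
  i=6: ✗ (lhs fails at k=6 before rhs at j=7)
  i=7: ✗ (lhs fails at k=7 before rhs at j=8)
  i=8: ✗ (lhs fails at k=8 before rhs at j=9)
Positions where it holds: {5} → 1.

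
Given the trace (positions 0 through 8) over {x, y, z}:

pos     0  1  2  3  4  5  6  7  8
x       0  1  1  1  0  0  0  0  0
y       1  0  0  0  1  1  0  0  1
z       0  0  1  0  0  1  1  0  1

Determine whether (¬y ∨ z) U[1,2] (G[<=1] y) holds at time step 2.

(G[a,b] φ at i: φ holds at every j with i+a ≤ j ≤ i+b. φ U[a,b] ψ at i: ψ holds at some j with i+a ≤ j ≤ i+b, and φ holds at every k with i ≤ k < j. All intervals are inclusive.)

Need some j in [3,4] with G[<=1] y, and (¬y ∨ z) at every k in [2,j-1].
  j=3: G[<=1] y — fails at 3.
  j=4: G[<=1] y holds; (¬y ∨ z) holds at every k in [2,3] → satisfied.

True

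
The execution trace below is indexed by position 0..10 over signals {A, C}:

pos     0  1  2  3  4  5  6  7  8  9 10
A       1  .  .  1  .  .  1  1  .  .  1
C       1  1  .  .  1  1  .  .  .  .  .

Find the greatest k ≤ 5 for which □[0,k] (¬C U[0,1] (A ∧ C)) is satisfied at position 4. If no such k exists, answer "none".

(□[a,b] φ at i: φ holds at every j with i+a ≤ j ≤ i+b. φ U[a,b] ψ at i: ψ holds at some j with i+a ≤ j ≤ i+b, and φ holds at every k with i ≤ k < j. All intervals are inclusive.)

(¬C U[0,1] (A ∧ C)) must hold from j=4 onward; find where it first fails.
  j=4: fails → no k works.

none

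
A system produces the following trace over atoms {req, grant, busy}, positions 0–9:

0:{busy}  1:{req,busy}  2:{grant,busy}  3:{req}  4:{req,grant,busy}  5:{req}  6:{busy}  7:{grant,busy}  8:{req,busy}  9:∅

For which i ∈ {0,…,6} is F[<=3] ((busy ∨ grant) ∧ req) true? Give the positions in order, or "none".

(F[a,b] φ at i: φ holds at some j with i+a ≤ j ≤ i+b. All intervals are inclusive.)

Evaluate at each i in [0,6]:
  i=0: ✓ (witness j=1)
  i=1: ✓ (witness j=1)
  i=2: ✓ (witness j=4)
  i=3: ✓ (witness j=4)
  i=4: ✓ (witness j=4)
  i=5: ✓ (witness j=8)
  i=6: ✓ (witness j=8)

0, 1, 2, 3, 4, 5, 6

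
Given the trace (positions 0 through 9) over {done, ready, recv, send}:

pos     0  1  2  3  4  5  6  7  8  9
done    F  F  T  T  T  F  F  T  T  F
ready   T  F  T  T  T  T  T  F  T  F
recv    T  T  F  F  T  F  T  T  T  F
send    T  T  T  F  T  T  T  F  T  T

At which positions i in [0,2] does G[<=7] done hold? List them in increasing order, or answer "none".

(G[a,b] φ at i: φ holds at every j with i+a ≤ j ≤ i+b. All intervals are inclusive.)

none

Evaluate at each i in [0,2]:
  i=0: ✗ (fails at j=0)
  i=1: ✗ (fails at j=1)
  i=2: ✗ (fails at j=5)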